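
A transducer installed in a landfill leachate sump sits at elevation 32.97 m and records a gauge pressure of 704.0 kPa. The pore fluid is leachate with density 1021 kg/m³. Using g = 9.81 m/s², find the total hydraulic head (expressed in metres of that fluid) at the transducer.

h ≈ 103.26 m

ψ = P/(ρg) = 704.0×1000 / (1021 × 9.81) = 70.29 m.
h = z + ψ = 32.97 + 70.29 = 103.26 m.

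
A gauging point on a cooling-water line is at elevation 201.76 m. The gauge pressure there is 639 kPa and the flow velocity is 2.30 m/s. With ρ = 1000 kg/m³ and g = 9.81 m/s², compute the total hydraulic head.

h ≈ 267.17 m

Pressure head ψ = P/(ρg) = 639×1000 / (1000 × 9.81) = 65.14 m.
Velocity head = v²/(2g) = 2.30² / (2 × 9.81) = 0.270 m.
h = z + ψ + v²/(2g) = 201.76 + 65.14 + 0.270 = 267.17 m.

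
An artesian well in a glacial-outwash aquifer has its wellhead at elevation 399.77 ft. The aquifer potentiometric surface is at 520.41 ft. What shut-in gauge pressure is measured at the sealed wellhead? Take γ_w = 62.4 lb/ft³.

Head above the cap: Δh = 520.41 − 399.77 = 120.64 ft.
P = γΔh/144 = 62.4 × 120.64 / 144 = 52.3 psi.

P ≈ 52.3 psi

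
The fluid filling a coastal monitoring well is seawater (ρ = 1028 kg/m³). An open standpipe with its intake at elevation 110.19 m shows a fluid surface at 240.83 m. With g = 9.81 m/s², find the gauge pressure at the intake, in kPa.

Pressure head ψ = h − z = 240.83 − 110.19 = 130.64 m.
P = ρgψ = 1028 × 9.81 × 130.64 = 1317463 Pa ≈ 1320 kPa.

P ≈ 1320 kPa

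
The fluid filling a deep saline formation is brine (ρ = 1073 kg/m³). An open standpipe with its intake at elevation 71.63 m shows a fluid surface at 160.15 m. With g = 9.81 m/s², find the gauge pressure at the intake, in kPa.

P ≈ 932 kPa

Pressure head ψ = h − z = 160.15 − 71.63 = 88.52 m.
P = ρgψ = 1073 × 9.81 × 88.52 = 931773 Pa ≈ 932 kPa.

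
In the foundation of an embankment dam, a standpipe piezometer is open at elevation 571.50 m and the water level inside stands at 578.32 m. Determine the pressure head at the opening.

ψ ≈ 6.82 m

Total head h = 578.32 m (the water-surface elevation in the piezometer).
Pressure head ψ = h − z = 578.32 − 571.50 = 6.82 m.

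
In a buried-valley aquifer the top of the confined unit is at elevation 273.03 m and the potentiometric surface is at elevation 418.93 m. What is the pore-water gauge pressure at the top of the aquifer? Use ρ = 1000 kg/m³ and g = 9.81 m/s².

Pressure head at the aquifer top: ψ = h − z = 418.93 − 273.03 = 145.90 m.
P = ρgψ = 1000 × 9.81 × 145.90 = 1431279 Pa ≈ 1430 kPa.

P ≈ 1430 kPa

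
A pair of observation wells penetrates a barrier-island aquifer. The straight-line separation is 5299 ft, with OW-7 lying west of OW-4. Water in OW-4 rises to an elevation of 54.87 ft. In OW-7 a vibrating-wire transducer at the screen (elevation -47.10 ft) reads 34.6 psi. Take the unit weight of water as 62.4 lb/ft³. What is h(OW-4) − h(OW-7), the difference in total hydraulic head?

Total head at OW-4: h = 54.87 ft (water level in the piezometer is the total head).
Pressure head at OW-7: ψ = 144·P/γ = 144 × 34.6 / 62.4 = 79.85 ft.
Total head at OW-7: h = z + ψ = -47.10 + 79.85 = 32.75 ft.
Head difference: h(OW-4) − h(OW-7) = 54.87 − 32.75 = 22.12 ft.

Δh ≈ 22.12 ft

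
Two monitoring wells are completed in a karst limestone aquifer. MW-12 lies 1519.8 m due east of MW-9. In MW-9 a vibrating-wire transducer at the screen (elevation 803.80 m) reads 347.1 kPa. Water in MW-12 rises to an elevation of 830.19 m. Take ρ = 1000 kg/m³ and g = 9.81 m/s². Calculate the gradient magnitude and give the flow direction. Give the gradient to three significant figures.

Pressure head at MW-9: ψ = P/(ρg) = 347.1×1000 / (1000 × 9.81) = 35.38 m.
Total head at MW-9: h = z + ψ = 803.80 + 35.38 = 839.18 m.
Total head at MW-12: h = 830.19 m (water level in the piezometer is the total head).
Head difference: h(MW-9) − h(MW-12) = 839.18 − 830.19 = 8.99 m.
Hydraulic gradient: i = |Δh| / L = 8.99 / 1519.8 = 0.00592.
Flow is from higher to lower head: from MW-9 toward MW-12, i.e. toward the east.

i ≈ 0.00592; groundwater flows toward the east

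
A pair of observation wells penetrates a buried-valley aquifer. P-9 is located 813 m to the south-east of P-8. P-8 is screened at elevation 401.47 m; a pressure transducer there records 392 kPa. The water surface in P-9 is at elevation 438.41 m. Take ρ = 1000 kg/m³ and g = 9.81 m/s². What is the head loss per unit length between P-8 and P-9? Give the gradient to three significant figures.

i ≈ 0.00371 m/m

Pressure head at P-8: ψ = P/(ρg) = 392×1000 / (1000 × 9.81) = 39.96 m.
Total head at P-8: h = z + ψ = 401.47 + 39.96 = 441.43 m.
Total head at P-9: h = 438.41 m (water level in the piezometer is the total head).
Head difference: h(P-8) − h(P-9) = 441.43 − 438.41 = 3.02 m.
Hydraulic gradient: i = |Δh| / L = 3.02 / 813 = 0.00371.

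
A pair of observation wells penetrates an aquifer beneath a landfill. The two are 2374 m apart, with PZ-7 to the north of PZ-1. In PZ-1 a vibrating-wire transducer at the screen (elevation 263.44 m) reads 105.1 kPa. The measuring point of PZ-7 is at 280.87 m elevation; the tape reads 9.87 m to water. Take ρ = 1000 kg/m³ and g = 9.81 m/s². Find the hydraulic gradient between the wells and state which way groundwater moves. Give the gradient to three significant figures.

Pressure head at PZ-1: ψ = P/(ρg) = 105.1×1000 / (1000 × 9.81) = 10.71 m.
Total head at PZ-1: h = z + ψ = 263.44 + 10.71 = 274.15 m.
Total head at PZ-7: h = 280.87 − 9.87 = 271.00 m.
Head difference: h(PZ-1) − h(PZ-7) = 274.15 − 271.00 = 3.15 m.
Hydraulic gradient: i = |Δh| / L = 3.15 / 2374 = 0.00133.
Flow is from higher to lower head: from PZ-1 toward PZ-7, i.e. toward the north.

i ≈ 0.00133; groundwater flows toward the north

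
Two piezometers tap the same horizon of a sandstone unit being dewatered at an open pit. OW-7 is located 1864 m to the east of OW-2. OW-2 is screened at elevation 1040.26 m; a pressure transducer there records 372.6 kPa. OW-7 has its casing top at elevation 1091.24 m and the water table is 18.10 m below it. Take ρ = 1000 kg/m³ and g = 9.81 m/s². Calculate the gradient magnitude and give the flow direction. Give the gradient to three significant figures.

Pressure head at OW-2: ψ = P/(ρg) = 372.6×1000 / (1000 × 9.81) = 37.98 m.
Total head at OW-2: h = z + ψ = 1040.26 + 37.98 = 1078.24 m.
Total head at OW-7: h = 1091.24 − 18.10 = 1073.14 m.
Head difference: h(OW-2) − h(OW-7) = 1078.24 − 1073.14 = 5.10 m.
Hydraulic gradient: i = |Δh| / L = 5.10 / 1864 = 0.00274.
Flow is from higher to lower head: from OW-2 toward OW-7, i.e. toward the east.

i ≈ 0.00274; groundwater flows toward the east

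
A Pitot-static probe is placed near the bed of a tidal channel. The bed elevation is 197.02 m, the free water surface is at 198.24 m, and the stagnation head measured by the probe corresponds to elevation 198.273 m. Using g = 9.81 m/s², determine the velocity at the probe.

Near the bed, under hydrostatic conditions, the piezometric head (z + ψ) equals the free-surface elevation, 198.24 m.
Velocity head = total − piezometric = 198.273 − 198.24 = 0.033 m.
v = √(2g·h_v) = √(2 × 9.81 × 0.033) = 0.805 m/s.

v ≈ 0.805 m/s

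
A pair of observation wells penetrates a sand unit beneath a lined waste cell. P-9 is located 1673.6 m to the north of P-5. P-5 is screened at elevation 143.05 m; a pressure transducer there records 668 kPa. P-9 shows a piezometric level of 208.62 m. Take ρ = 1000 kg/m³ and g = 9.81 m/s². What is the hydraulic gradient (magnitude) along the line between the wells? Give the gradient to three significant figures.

Pressure head at P-5: ψ = P/(ρg) = 668×1000 / (1000 × 9.81) = 68.09 m.
Total head at P-5: h = z + ψ = 143.05 + 68.09 = 211.14 m.
Total head at P-9: h = 208.62 m (water level in the piezometer is the total head).
Head difference: h(P-5) − h(P-9) = 211.14 − 208.62 = 2.52 m.
Hydraulic gradient: i = |Δh| / L = 2.52 / 1673.6 = 0.00151.

i ≈ 0.00151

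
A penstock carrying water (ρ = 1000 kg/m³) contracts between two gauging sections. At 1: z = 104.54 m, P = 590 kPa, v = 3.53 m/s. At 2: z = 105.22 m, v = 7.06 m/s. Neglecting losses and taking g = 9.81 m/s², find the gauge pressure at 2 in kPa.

Pressure head at 1: ψ₁ = P₁/(ρg) = 590×1000 / (1000 × 9.81) = 60.14 m.
Velocity heads: v₁²/2g = 3.53²/19.62 = 0.635 m; v₂²/2g = 7.06²/19.62 = 2.540 m.
Total head H = z₁ + ψ₁ + v₁²/2g = 104.54 + 60.14 + 0.635 = 165.31 m.
ψ₂ = H − z₂ − v₂²/2g = 165.31 − 105.22 − 2.540 = 57.55 m.
P₂ = ρgψ₂ = 1000 × 9.81 × 57.55 ≈ 565 kPa.

P₂ ≈ 565 kPa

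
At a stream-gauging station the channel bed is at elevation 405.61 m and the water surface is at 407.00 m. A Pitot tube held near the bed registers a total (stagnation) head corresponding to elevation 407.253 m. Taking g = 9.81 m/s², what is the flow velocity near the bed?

v ≈ 2.23 m/s

Near the bed, under hydrostatic conditions, the piezometric head (z + ψ) equals the free-surface elevation, 407.00 m.
Velocity head = total − piezometric = 407.253 − 407.00 = 0.253 m.
v = √(2g·h_v) = √(2 × 9.81 × 0.253) = 2.23 m/s.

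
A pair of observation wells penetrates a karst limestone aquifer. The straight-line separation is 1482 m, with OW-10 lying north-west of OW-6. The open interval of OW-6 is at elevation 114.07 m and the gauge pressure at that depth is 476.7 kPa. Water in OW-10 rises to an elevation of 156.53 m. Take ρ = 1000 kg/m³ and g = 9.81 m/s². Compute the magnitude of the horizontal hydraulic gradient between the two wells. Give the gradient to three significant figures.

Pressure head at OW-6: ψ = P/(ρg) = 476.7×1000 / (1000 × 9.81) = 48.59 m.
Total head at OW-6: h = z + ψ = 114.07 + 48.59 = 162.66 m.
Total head at OW-10: h = 156.53 m (water level in the piezometer is the total head).
Head difference: h(OW-6) − h(OW-10) = 162.66 − 156.53 = 6.13 m.
Hydraulic gradient: i = |Δh| / L = 6.13 / 1482 = 0.00414.

i ≈ 0.00414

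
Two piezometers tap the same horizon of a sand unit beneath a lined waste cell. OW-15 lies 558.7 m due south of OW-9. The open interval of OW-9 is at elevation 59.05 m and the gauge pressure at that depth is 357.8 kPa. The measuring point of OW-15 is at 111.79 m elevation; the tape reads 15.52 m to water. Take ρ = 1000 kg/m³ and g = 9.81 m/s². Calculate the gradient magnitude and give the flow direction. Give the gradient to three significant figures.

i ≈ 0.00134; groundwater flows toward the north

Pressure head at OW-9: ψ = P/(ρg) = 357.8×1000 / (1000 × 9.81) = 36.47 m.
Total head at OW-9: h = z + ψ = 59.05 + 36.47 = 95.52 m.
Total head at OW-15: h = 111.79 − 15.52 = 96.27 m.
Head difference: h(OW-9) − h(OW-15) = 95.52 − 96.27 = -0.75 m.
Hydraulic gradient: i = |Δh| / L = 0.75 / 558.7 = 0.00134.
Flow is from higher to lower head: from OW-15 toward OW-9, i.e. toward the north.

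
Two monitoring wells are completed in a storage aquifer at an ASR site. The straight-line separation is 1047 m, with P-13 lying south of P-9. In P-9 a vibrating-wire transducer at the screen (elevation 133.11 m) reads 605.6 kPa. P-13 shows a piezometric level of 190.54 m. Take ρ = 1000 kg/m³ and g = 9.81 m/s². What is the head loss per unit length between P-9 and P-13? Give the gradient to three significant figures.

Pressure head at P-9: ψ = P/(ρg) = 605.6×1000 / (1000 × 9.81) = 61.73 m.
Total head at P-9: h = z + ψ = 133.11 + 61.73 = 194.84 m.
Total head at P-13: h = 190.54 m (water level in the piezometer is the total head).
Head difference: h(P-9) − h(P-13) = 194.84 − 190.54 = 4.30 m.
Hydraulic gradient: i = |Δh| / L = 4.30 / 1047 = 0.00411.

i ≈ 0.00411 m/m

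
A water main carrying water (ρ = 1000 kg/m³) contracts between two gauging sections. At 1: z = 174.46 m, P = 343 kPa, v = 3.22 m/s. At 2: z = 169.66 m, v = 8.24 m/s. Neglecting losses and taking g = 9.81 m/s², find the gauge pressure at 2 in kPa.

P₂ ≈ 361 kPa

Pressure head at 1: ψ₁ = P₁/(ρg) = 343×1000 / (1000 × 9.81) = 34.96 m.
Velocity heads: v₁²/2g = 3.22²/19.62 = 0.528 m; v₂²/2g = 8.24²/19.62 = 3.461 m.
Total head H = z₁ + ψ₁ + v₁²/2g = 174.46 + 34.96 + 0.528 = 209.95 m.
ψ₂ = H − z₂ − v₂²/2g = 209.95 − 169.66 − 3.461 = 36.83 m.
P₂ = ρgψ₂ = 1000 × 9.81 × 36.83 ≈ 361 kPa.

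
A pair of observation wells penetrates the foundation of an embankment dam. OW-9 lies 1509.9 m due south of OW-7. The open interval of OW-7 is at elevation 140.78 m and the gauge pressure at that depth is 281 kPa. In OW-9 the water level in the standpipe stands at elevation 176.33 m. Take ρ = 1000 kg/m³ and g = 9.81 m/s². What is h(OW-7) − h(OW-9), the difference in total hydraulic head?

Pressure head at OW-7: ψ = P/(ρg) = 281×1000 / (1000 × 9.81) = 28.64 m.
Total head at OW-7: h = z + ψ = 140.78 + 28.64 = 169.42 m.
Total head at OW-9: h = 176.33 m (water level in the piezometer is the total head).
Head difference: h(OW-7) − h(OW-9) = 169.42 − 176.33 = -6.91 m.

Δh ≈ -6.91 m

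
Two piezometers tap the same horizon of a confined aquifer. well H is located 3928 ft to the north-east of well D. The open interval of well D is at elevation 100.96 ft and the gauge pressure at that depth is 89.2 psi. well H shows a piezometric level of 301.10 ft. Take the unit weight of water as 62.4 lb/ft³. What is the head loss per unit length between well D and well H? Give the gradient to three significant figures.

i ≈ 0.00145 ft/ft

Pressure head at well D: ψ = 144·P/γ = 144 × 89.2 / 62.4 = 205.85 ft.
Total head at well D: h = z + ψ = 100.96 + 205.85 = 306.81 ft.
Total head at well H: h = 301.10 ft (water level in the piezometer is the total head).
Head difference: h(well D) − h(well H) = 306.81 − 301.10 = 5.71 ft.
Hydraulic gradient: i = |Δh| / L = 5.71 / 3928 = 0.00145.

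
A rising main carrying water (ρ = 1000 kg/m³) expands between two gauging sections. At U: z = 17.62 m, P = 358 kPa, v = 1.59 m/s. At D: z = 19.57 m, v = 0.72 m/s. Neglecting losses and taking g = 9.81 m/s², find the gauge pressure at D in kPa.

P₂ ≈ 340 kPa

Pressure head at U: ψ₁ = P₁/(ρg) = 358×1000 / (1000 × 9.81) = 36.49 m.
Velocity heads: v₁²/2g = 1.59²/19.62 = 0.129 m; v₂²/2g = 0.72²/19.62 = 0.026 m.
Total head H = z₁ + ψ₁ + v₁²/2g = 17.62 + 36.49 + 0.129 = 54.24 m.
ψ₂ = H − z₂ − v₂²/2g = 54.24 − 19.57 − 0.026 = 34.64 m.
P₂ = ρgψ₂ = 1000 × 9.81 × 34.64 ≈ 340 kPa.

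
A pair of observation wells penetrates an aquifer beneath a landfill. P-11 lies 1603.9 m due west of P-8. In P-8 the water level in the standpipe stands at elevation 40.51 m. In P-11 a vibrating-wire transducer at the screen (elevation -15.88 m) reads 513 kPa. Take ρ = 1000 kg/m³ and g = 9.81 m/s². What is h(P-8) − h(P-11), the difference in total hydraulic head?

Δh ≈ 4.10 m

Total head at P-8: h = 40.51 m (water level in the piezometer is the total head).
Pressure head at P-11: ψ = P/(ρg) = 513×1000 / (1000 × 9.81) = 52.29 m.
Total head at P-11: h = z + ψ = -15.88 + 52.29 = 36.41 m.
Head difference: h(P-8) − h(P-11) = 40.51 − 36.41 = 4.10 m.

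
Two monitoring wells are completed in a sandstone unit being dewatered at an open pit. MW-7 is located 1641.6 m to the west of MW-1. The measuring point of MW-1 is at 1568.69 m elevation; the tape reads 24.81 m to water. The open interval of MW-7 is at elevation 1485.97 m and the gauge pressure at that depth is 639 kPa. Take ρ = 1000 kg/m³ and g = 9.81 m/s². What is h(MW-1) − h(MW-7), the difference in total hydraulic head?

Total head at MW-1: h = 1568.69 − 24.81 = 1543.88 m.
Pressure head at MW-7: ψ = P/(ρg) = 639×1000 / (1000 × 9.81) = 65.14 m.
Total head at MW-7: h = z + ψ = 1485.97 + 65.14 = 1551.11 m.
Head difference: h(MW-1) − h(MW-7) = 1543.88 − 1551.11 = -7.23 m.

Δh ≈ -7.23 m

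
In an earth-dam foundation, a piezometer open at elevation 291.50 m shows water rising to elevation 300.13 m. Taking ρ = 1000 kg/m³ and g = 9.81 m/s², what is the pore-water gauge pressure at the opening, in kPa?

P ≈ 84.7 kPa

Pressure head ψ = h − z = 300.13 − 291.50 = 8.63 m.
P = ρgψ = 1000 × 9.81 × 8.63 = 84660 Pa ≈ 84.7 kPa.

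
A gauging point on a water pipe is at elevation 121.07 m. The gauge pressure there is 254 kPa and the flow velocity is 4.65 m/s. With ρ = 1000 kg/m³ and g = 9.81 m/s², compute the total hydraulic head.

Pressure head ψ = P/(ρg) = 254×1000 / (1000 × 9.81) = 25.89 m.
Velocity head = v²/(2g) = 4.65² / (2 × 9.81) = 1.102 m.
h = z + ψ + v²/(2g) = 121.07 + 25.89 + 1.102 = 148.06 m.

h ≈ 148.06 m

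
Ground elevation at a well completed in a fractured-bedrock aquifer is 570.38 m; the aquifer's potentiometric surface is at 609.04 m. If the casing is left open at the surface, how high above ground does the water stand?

≈ 38.66 m above ground

Water rises to the potentiometric surface, so the rise above ground = 609.04 − 570.38 = 38.66 m.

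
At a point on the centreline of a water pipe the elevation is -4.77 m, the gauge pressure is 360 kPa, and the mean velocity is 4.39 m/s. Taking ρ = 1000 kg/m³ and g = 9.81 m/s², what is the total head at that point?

Pressure head ψ = P/(ρg) = 360×1000 / (1000 × 9.81) = 36.70 m.
Velocity head = v²/(2g) = 4.39² / (2 × 9.81) = 0.982 m.
h = z + ψ + v²/(2g) = -4.77 + 36.70 + 0.982 = 32.91 m.

h ≈ 32.91 m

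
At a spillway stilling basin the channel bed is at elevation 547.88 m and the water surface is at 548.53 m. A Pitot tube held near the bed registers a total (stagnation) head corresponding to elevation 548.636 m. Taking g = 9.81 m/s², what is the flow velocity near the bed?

Near the bed, under hydrostatic conditions, the piezometric head (z + ψ) equals the free-surface elevation, 548.53 m.
Velocity head = total − piezometric = 548.636 − 548.53 = 0.106 m.
v = √(2g·h_v) = √(2 × 9.81 × 0.106) = 1.44 m/s.

v ≈ 1.44 m/s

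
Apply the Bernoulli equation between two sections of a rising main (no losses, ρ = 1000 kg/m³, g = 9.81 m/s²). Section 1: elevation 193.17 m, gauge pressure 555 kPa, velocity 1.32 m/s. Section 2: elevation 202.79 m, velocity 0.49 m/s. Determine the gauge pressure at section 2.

P₂ ≈ 461 kPa

Pressure head at 1: ψ₁ = P₁/(ρg) = 555×1000 / (1000 × 9.81) = 56.57 m.
Velocity heads: v₁²/2g = 1.32²/19.62 = 0.089 m; v₂²/2g = 0.49²/19.62 = 0.012 m.
Total head H = z₁ + ψ₁ + v₁²/2g = 193.17 + 56.57 + 0.089 = 249.83 m.
ψ₂ = H − z₂ − v₂²/2g = 249.83 − 202.79 − 0.012 = 47.03 m.
P₂ = ρgψ₂ = 1000 × 9.81 × 47.03 ≈ 461 kPa.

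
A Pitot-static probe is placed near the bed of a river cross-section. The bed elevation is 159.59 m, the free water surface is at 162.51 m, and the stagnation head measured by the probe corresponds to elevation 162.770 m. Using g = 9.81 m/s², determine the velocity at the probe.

v ≈ 2.26 m/s

Near the bed, under hydrostatic conditions, the piezometric head (z + ψ) equals the free-surface elevation, 162.51 m.
Velocity head = total − piezometric = 162.770 − 162.51 = 0.260 m.
v = √(2g·h_v) = √(2 × 9.81 × 0.260) = 2.26 m/s.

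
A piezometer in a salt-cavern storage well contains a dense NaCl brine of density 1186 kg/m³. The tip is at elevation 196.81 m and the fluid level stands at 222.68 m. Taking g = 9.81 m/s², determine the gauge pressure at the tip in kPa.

Pressure head ψ = h − z = 222.68 − 196.81 = 25.87 m.
P = ρgψ = 1186 × 9.81 × 25.87 = 300989 Pa ≈ 301 kPa.

P ≈ 301 kPa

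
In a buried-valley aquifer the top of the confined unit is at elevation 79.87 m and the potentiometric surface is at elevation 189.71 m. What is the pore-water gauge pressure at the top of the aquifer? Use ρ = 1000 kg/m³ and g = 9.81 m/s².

P ≈ 1080 kPa

Pressure head at the aquifer top: ψ = h − z = 189.71 − 79.87 = 109.84 m.
P = ρgψ = 1000 × 9.81 × 109.84 = 1077530 Pa ≈ 1080 kPa.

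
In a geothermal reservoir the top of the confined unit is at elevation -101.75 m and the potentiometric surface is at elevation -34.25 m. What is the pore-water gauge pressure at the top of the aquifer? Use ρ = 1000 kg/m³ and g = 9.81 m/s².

Pressure head at the aquifer top: ψ = h − z = -34.25 − (-101.75) = 67.50 m.
P = ρgψ = 1000 × 9.81 × 67.50 = 662175 Pa ≈ 662 kPa.

P ≈ 662 kPa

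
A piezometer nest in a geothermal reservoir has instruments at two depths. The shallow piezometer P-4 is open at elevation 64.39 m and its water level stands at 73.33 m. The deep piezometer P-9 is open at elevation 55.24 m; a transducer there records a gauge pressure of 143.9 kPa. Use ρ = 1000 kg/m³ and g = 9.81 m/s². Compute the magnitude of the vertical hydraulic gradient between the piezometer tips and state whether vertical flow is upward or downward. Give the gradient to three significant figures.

Total head at P-4: h = 73.33 m (water level in the standpipe).
Pressure head at P-9: ψ = P/(ρg) = 143.9×1000 / (1000 × 9.81) = 14.67 m.
Total head at P-9: h = z + ψ = 55.24 + 14.67 = 69.91 m.
Δh = h(P-4) − h(P-9) = 73.33 − 69.91 = 3.42 m.
Vertical separation Δz = 64.39 − 55.24 = 9.15 m.
|i_v| = |Δh| / Δz = 3.42 / 9.15 = 0.374.
Head is higher in the shallow piezometer, so vertical flow is downward (recharge condition).

|i_v| ≈ 0.374; vertical flow is downward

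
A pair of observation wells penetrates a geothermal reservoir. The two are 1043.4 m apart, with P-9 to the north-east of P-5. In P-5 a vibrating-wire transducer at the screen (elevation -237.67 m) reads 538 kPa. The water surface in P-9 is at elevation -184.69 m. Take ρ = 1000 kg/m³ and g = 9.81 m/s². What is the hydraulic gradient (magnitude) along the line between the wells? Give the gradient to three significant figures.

i ≈ 0.00178

Pressure head at P-5: ψ = P/(ρg) = 538×1000 / (1000 × 9.81) = 54.84 m.
Total head at P-5: h = z + ψ = -237.67 + 54.84 = -182.83 m.
Total head at P-9: h = -184.69 m (water level in the piezometer is the total head).
Head difference: h(P-5) − h(P-9) = -182.83 − (-184.69) = 1.86 m.
Hydraulic gradient: i = |Δh| / L = 1.86 / 1043.4 = 0.00178.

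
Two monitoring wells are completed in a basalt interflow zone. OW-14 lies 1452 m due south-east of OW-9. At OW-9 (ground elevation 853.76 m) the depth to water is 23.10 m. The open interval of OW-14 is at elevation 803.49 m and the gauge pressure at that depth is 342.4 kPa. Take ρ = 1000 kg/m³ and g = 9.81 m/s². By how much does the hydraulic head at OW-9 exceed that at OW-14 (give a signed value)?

Δh ≈ -7.73 m

Total head at OW-9: h = 853.76 − 23.10 = 830.66 m.
Pressure head at OW-14: ψ = P/(ρg) = 342.4×1000 / (1000 × 9.81) = 34.90 m.
Total head at OW-14: h = z + ψ = 803.49 + 34.90 = 838.39 m.
Head difference: h(OW-9) − h(OW-14) = 830.66 − 838.39 = -7.73 m.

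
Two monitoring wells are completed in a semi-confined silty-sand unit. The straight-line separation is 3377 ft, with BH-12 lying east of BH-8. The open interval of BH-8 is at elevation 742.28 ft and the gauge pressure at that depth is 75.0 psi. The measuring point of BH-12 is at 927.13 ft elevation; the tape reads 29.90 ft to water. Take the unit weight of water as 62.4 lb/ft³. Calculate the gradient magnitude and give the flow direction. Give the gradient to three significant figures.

Pressure head at BH-8: ψ = 144·P/γ = 144 × 75.0 / 62.4 = 173.08 ft.
Total head at BH-8: h = z + ψ = 742.28 + 173.08 = 915.36 ft.
Total head at BH-12: h = 927.13 − 29.90 = 897.23 ft.
Head difference: h(BH-8) − h(BH-12) = 915.36 − 897.23 = 18.13 ft.
Hydraulic gradient: i = |Δh| / L = 18.13 / 3377 = 0.00537.
Flow is from higher to lower head: from BH-8 toward BH-12, i.e. toward the east.

i ≈ 0.00537; groundwater flows toward the east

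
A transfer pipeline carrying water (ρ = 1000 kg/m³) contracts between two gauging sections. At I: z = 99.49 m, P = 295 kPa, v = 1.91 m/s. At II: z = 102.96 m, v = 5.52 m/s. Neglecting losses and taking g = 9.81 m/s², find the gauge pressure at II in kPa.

P₂ ≈ 248 kPa

Pressure head at I: ψ₁ = P₁/(ρg) = 295×1000 / (1000 × 9.81) = 30.07 m.
Velocity heads: v₁²/2g = 1.91²/19.62 = 0.186 m; v₂²/2g = 5.52²/19.62 = 1.553 m.
Total head H = z₁ + ψ₁ + v₁²/2g = 99.49 + 30.07 + 0.186 = 129.75 m.
ψ₂ = H − z₂ − v₂²/2g = 129.75 − 102.96 − 1.553 = 25.24 m.
P₂ = ρgψ₂ = 1000 × 9.81 × 25.24 ≈ 248 kPa.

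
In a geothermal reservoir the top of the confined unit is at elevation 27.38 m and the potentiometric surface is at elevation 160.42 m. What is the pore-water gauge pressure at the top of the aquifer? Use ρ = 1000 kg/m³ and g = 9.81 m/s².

Pressure head at the aquifer top: ψ = h − z = 160.42 − 27.38 = 133.04 m.
P = ρgψ = 1000 × 9.81 × 133.04 = 1305122 Pa ≈ 1310 kPa.

P ≈ 1310 kPa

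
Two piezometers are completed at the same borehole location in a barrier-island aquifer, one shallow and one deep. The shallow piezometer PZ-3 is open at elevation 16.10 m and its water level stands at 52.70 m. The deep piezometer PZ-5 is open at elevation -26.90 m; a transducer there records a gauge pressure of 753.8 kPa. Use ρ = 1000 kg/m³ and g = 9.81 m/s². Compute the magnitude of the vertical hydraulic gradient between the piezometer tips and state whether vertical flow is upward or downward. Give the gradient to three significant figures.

|i_v| ≈ 0.0642; vertical flow is downward

Total head at PZ-3: h = 52.70 m (water level in the standpipe).
Pressure head at PZ-5: ψ = P/(ρg) = 753.8×1000 / (1000 × 9.81) = 76.84 m.
Total head at PZ-5: h = z + ψ = -26.90 + 76.84 = 49.94 m.
Δh = h(PZ-3) − h(PZ-5) = 52.70 − 49.94 = 2.76 m.
Vertical separation Δz = 16.10 − (-26.90) = 43.00 m.
|i_v| = |Δh| / Δz = 2.76 / 43.00 = 0.0642.
Head is higher in the shallow piezometer, so vertical flow is downward (recharge condition).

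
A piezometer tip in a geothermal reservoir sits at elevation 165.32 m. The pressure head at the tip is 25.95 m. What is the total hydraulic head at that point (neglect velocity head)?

h = z + ψ = 165.32 + 25.95 = 191.27 m.

h ≈ 191.27 m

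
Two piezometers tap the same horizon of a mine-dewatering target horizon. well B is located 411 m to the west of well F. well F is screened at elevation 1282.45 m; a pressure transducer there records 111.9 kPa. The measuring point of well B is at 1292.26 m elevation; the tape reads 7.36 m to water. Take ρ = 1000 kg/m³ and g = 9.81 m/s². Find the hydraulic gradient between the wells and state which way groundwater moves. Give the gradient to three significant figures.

Pressure head at well F: ψ = P/(ρg) = 111.9×1000 / (1000 × 9.81) = 11.41 m.
Total head at well F: h = z + ψ = 1282.45 + 11.41 = 1293.86 m.
Total head at well B: h = 1292.26 − 7.36 = 1284.90 m.
Head difference: h(well F) − h(well B) = 1293.86 − 1284.90 = 8.96 m.
Hydraulic gradient: i = |Δh| / L = 8.96 / 411 = 0.0218.
Flow is from higher to lower head: from well F toward well B, i.e. toward the west.

i ≈ 0.0218; groundwater flows toward the west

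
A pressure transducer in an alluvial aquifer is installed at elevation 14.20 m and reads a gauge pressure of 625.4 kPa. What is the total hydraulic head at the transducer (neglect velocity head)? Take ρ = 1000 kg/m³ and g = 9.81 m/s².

h ≈ 77.95 m

ψ = P/(ρg) = 625.4×1000 / (1000 × 9.81) = 63.75 m.
h = z + ψ = 14.20 + 63.75 = 77.95 m.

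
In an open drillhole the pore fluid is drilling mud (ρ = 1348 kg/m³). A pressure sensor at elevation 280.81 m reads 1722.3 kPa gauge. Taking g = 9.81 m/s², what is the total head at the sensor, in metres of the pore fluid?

ψ = P/(ρg) = 1722.3×1000 / (1348 × 9.81) = 130.24 m.
h = z + ψ = 280.81 + 130.24 = 411.05 m.

h ≈ 411.05 m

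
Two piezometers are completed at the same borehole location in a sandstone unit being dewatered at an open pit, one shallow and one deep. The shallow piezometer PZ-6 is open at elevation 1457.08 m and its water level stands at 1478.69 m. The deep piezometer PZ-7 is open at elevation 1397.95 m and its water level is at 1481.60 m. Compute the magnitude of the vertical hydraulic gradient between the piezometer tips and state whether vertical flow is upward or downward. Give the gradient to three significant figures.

|i_v| ≈ 0.0492; vertical flow is upward

Total head at PZ-6: h = 1478.69 m (water level in the standpipe).
Total head at PZ-7: h = 1481.60 m.
Δh = h(PZ-6) − h(PZ-7) = 1478.69 − 1481.60 = -2.91 m.
Vertical separation Δz = 1457.08 − 1397.95 = 59.13 m.
|i_v| = |Δh| / Δz = 2.91 / 59.13 = 0.0492.
Head is higher in the deep piezometer, so vertical flow is upward (discharge condition).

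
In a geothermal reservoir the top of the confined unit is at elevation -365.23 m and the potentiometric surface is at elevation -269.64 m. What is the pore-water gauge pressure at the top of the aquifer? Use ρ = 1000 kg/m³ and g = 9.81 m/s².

Pressure head at the aquifer top: ψ = h − z = -269.64 − (-365.23) = 95.59 m.
P = ρgψ = 1000 × 9.81 × 95.59 = 937738 Pa ≈ 938 kPa.

P ≈ 938 kPa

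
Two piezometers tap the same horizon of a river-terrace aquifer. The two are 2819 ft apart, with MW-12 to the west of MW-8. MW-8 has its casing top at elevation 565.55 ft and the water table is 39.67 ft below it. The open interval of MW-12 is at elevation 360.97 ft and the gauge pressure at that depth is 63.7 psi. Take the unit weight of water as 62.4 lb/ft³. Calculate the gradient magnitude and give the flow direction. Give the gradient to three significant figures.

Total head at MW-8: h = 565.55 − 39.67 = 525.88 ft.
Pressure head at MW-12: ψ = 144·P/γ = 144 × 63.7 / 62.4 = 147.00 ft.
Total head at MW-12: h = z + ψ = 360.97 + 147.00 = 507.97 ft.
Head difference: h(MW-8) − h(MW-12) = 525.88 − 507.97 = 17.91 ft.
Hydraulic gradient: i = |Δh| / L = 17.91 / 2819 = 0.00635.
Flow is from higher to lower head: from MW-8 toward MW-12, i.e. toward the west.

i ≈ 0.00635; groundwater flows toward the west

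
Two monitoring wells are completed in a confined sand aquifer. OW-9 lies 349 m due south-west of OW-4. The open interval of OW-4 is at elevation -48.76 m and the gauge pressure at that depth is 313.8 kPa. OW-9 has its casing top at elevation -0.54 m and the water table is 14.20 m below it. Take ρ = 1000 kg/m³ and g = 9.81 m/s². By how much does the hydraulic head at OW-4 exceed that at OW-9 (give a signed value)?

Δh ≈ -2.03 m

Pressure head at OW-4: ψ = P/(ρg) = 313.8×1000 / (1000 × 9.81) = 31.99 m.
Total head at OW-4: h = z + ψ = -48.76 + 31.99 = -16.77 m.
Total head at OW-9: h = -0.54 − 14.20 = -14.74 m.
Head difference: h(OW-4) − h(OW-9) = -16.77 − (-14.74) = -2.03 m.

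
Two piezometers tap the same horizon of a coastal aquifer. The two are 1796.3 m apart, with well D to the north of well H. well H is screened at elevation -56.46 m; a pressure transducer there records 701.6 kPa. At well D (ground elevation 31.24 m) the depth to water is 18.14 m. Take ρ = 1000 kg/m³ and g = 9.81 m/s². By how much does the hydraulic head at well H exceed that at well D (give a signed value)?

Pressure head at well H: ψ = P/(ρg) = 701.6×1000 / (1000 × 9.81) = 71.52 m.
Total head at well H: h = z + ψ = -56.46 + 71.52 = 15.06 m.
Total head at well D: h = 31.24 − 18.14 = 13.10 m.
Head difference: h(well H) − h(well D) = 15.06 − 13.10 = 1.96 m.

Δh ≈ 1.96 m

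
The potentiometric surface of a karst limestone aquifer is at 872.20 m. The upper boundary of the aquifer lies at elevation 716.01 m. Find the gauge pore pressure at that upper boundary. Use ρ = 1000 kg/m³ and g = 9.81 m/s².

P ≈ 1530 kPa

Pressure head at the aquifer top: ψ = h − z = 872.20 − 716.01 = 156.19 m.
P = ρgψ = 1000 × 9.81 × 156.19 = 1532224 Pa ≈ 1530 kPa.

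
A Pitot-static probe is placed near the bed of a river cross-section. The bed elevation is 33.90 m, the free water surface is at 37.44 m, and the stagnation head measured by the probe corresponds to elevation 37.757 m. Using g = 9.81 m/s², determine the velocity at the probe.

v ≈ 2.49 m/s

Near the bed, under hydrostatic conditions, the piezometric head (z + ψ) equals the free-surface elevation, 37.44 m.
Velocity head = total − piezometric = 37.757 − 37.44 = 0.317 m.
v = √(2g·h_v) = √(2 × 9.81 × 0.317) = 2.49 m/s.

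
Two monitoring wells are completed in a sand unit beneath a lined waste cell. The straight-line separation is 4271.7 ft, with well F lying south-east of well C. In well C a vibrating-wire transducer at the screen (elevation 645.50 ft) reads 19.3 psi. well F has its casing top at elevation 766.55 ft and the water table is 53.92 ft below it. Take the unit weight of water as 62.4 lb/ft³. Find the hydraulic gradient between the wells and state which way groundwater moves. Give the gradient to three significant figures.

Pressure head at well C: ψ = 144·P/γ = 144 × 19.3 / 62.4 = 44.54 ft.
Total head at well C: h = z + ψ = 645.50 + 44.54 = 690.04 ft.
Total head at well F: h = 766.55 − 53.92 = 712.63 ft.
Head difference: h(well C) − h(well F) = 690.04 − 712.63 = -22.59 ft.
Hydraulic gradient: i = |Δh| / L = 22.59 / 4271.7 = 0.00529.
Flow is from higher to lower head: from well F toward well C, i.e. toward the north-west.

i ≈ 0.00529; groundwater flows toward the north-west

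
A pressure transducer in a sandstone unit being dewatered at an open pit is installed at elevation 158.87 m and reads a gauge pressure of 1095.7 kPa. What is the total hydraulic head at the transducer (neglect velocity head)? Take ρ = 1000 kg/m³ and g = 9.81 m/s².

ψ = P/(ρg) = 1095.7×1000 / (1000 × 9.81) = 111.69 m.
h = z + ψ = 158.87 + 111.69 = 270.56 m.

h ≈ 270.56 m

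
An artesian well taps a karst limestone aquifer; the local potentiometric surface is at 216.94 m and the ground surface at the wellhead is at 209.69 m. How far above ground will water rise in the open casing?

Water rises to the potentiometric surface, so the rise above ground = 216.94 − 209.69 = 7.25 m.

≈ 7.25 m above ground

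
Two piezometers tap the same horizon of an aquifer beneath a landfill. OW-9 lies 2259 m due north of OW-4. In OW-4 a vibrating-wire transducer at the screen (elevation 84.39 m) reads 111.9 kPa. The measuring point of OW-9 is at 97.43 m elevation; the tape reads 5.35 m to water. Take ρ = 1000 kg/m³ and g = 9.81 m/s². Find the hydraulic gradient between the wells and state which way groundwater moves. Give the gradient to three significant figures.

i ≈ 0.00165; groundwater flows toward the north

Pressure head at OW-4: ψ = P/(ρg) = 111.9×1000 / (1000 × 9.81) = 11.41 m.
Total head at OW-4: h = z + ψ = 84.39 + 11.41 = 95.80 m.
Total head at OW-9: h = 97.43 − 5.35 = 92.08 m.
Head difference: h(OW-4) − h(OW-9) = 95.80 − 92.08 = 3.72 m.
Hydraulic gradient: i = |Δh| / L = 3.72 / 2259 = 0.00165.
Flow is from higher to lower head: from OW-4 toward OW-9, i.e. toward the north.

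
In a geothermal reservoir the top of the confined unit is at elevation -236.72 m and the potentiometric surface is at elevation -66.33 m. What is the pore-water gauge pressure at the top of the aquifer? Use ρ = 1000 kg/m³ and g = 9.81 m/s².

Pressure head at the aquifer top: ψ = h − z = -66.33 − (-236.72) = 170.39 m.
P = ρgψ = 1000 × 9.81 × 170.39 = 1671526 Pa ≈ 1670 kPa.

P ≈ 1670 kPa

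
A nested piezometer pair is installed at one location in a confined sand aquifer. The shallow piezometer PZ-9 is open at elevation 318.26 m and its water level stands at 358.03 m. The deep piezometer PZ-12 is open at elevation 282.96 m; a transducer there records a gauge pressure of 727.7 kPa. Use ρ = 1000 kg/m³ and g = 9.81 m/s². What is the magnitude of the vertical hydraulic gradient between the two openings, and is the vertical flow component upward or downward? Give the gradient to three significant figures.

Total head at PZ-9: h = 358.03 m (water level in the standpipe).
Pressure head at PZ-12: ψ = P/(ρg) = 727.7×1000 / (1000 × 9.81) = 74.18 m.
Total head at PZ-12: h = z + ψ = 282.96 + 74.18 = 357.14 m.
Δh = h(PZ-9) − h(PZ-12) = 358.03 − 357.14 = 0.89 m.
Vertical separation Δz = 318.26 − 282.96 = 35.30 m.
|i_v| = |Δh| / Δz = 0.89 / 35.30 = 0.0252.
Head is higher in the shallow piezometer, so vertical flow is downward (recharge condition).

|i_v| ≈ 0.0252; vertical flow is downward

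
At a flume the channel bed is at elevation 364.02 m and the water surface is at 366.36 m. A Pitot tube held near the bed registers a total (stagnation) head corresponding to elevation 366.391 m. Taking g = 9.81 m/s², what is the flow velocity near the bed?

v ≈ 0.780 m/s

Near the bed, under hydrostatic conditions, the piezometric head (z + ψ) equals the free-surface elevation, 366.36 m.
Velocity head = total − piezometric = 366.391 − 366.36 = 0.031 m.
v = √(2g·h_v) = √(2 × 9.81 × 0.031) = 0.780 m/s.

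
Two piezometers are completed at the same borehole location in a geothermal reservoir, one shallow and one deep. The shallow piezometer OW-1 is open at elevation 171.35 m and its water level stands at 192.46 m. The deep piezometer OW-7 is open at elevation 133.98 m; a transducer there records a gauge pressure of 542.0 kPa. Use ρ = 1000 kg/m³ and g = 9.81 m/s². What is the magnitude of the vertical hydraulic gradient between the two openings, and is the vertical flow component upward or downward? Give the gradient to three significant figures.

Total head at OW-1: h = 192.46 m (water level in the standpipe).
Pressure head at OW-7: ψ = P/(ρg) = 542.0×1000 / (1000 × 9.81) = 55.25 m.
Total head at OW-7: h = z + ψ = 133.98 + 55.25 = 189.23 m.
Δh = h(OW-1) − h(OW-7) = 192.46 − 189.23 = 3.23 m.
Vertical separation Δz = 171.35 − 133.98 = 37.37 m.
|i_v| = |Δh| / Δz = 3.23 / 37.37 = 0.0864.
Head is higher in the shallow piezometer, so vertical flow is downward (recharge condition).

|i_v| ≈ 0.0864; vertical flow is downward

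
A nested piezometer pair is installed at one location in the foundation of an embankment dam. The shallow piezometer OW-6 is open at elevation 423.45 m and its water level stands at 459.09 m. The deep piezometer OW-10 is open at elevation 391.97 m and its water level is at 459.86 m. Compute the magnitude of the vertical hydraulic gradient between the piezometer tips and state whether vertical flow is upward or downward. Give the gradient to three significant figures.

Total head at OW-6: h = 459.09 m (water level in the standpipe).
Total head at OW-10: h = 459.86 m.
Δh = h(OW-6) − h(OW-10) = 459.09 − 459.86 = -0.77 m.
Vertical separation Δz = 423.45 − 391.97 = 31.48 m.
|i_v| = |Δh| / Δz = 0.77 / 31.48 = 0.0245.
Head is higher in the deep piezometer, so vertical flow is upward (discharge condition).

|i_v| ≈ 0.0245; vertical flow is upward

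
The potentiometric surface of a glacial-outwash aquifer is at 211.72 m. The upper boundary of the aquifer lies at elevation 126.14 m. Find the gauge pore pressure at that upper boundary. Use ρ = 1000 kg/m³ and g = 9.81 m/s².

Pressure head at the aquifer top: ψ = h − z = 211.72 − 126.14 = 85.58 m.
P = ρgψ = 1000 × 9.81 × 85.58 = 839540 Pa ≈ 840 kPa.

P ≈ 840 kPa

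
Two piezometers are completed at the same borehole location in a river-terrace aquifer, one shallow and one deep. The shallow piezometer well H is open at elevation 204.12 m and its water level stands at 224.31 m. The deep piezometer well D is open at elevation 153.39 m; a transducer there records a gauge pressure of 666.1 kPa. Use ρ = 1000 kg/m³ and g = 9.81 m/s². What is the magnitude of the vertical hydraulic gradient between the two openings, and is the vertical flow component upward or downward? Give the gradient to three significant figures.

|i_v| ≈ 0.0595; vertical flow is downward

Total head at well H: h = 224.31 m (water level in the standpipe).
Pressure head at well D: ψ = P/(ρg) = 666.1×1000 / (1000 × 9.81) = 67.90 m.
Total head at well D: h = z + ψ = 153.39 + 67.90 = 221.29 m.
Δh = h(well H) − h(well D) = 224.31 − 221.29 = 3.02 m.
Vertical separation Δz = 204.12 − 153.39 = 50.73 m.
|i_v| = |Δh| / Δz = 3.02 / 50.73 = 0.0595.
Head is higher in the shallow piezometer, so vertical flow is downward (recharge condition).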